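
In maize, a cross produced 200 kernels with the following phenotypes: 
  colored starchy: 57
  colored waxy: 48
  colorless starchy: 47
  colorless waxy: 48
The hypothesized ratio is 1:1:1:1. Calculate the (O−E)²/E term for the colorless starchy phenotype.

Expected counts for N = 200 under a 1:1:1:1 ratio (total parts = 4):
  colored starchy: 200 × 1/4 = 50
  colored waxy: 200 × 1/4 = 50
  colorless starchy: 200 × 1/4 = 50
  colorless waxy: 200 × 1/4 = 50
Contribution of colorless starchy: (47 − 50)² / 50 = 0.1800

0.180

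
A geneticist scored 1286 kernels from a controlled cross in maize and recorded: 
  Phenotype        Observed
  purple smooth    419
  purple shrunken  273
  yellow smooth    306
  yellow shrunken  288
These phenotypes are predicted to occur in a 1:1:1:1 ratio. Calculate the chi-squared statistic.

41.123

Under the 1:1:1:1 hypothesis (Σ ratio = 4, N = 1286):
  purple smooth: 1286 × 1/4 = 321.5
  purple shrunken: 1286 × 1/4 = 321.5
  yellow smooth: 1286 × 1/4 = 321.5
  yellow shrunken: 1286 × 1/4 = 321.5
χ² = Σ (O − E)² / E
  purple smooth: (419 − 321.5)² / 321.5 = 29.5684
  purple shrunken: (273 − 321.5)² / 321.5 = 7.3165
  yellow smooth: (306 − 321.5)² / 321.5 = 0.7473
  yellow shrunken: (288 − 321.5)² / 321.5 = 3.4907
χ² = 29.5684 + 7.3165 + 0.7473 + 3.4907 = 41.1229 ≈ 41.123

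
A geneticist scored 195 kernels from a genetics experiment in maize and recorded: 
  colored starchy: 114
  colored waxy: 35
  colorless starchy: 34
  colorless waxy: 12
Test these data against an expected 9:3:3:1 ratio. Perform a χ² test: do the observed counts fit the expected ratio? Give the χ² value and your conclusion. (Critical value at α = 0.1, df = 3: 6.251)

0.419; consistent

Under the 9:3:3:1 hypothesis (Σ ratio = 16, N = 195):
  colored starchy: 195 × 9/16 = 109.6875
  colored waxy: 195 × 3/16 = 36.5625
  colorless starchy: 195 × 3/16 = 36.5625
  colorless waxy: 195 × 1/16 = 12.1875
χ² = Σ (O − E)² / E
  colored starchy: (114 − 109.6875)² / 109.6875 = 0.1696
  colored waxy: (35 − 36.5625)² / 36.5625 = 0.0668
  colorless starchy: (34 − 36.5625)² / 36.5625 = 0.1796
  colorless waxy: (12 − 12.1875)² / 12.1875 = 0.0029
χ² = 0.1696 + 0.0668 + 0.1796 + 0.0029 = 0.4189 ≈ 0.419
Degrees of freedom = 4 − 1 = 3; critical value at α = 0.1 is 6.251.
Since 0.419 < 6.251, we fail to reject the null hypothesis — the data are consistent with the 9:3:3:1 ratio.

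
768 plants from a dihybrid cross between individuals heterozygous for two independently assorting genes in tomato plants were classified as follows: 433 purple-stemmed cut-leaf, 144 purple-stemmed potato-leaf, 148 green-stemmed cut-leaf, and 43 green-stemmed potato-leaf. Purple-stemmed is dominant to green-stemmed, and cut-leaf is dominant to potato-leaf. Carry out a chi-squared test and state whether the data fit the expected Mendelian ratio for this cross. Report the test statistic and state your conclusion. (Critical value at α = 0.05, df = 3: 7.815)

A dihybrid F₂ with independent assortment and complete dominance at both loci gives a 9:3:3:1 phenotypic ratio.
Total ratio parts = 16. Expected numbers out of 768:
  purple-stemmed cut-leaf: 768 × 9/16 = 432
  purple-stemmed potato-leaf: 768 × 3/16 = 144
  green-stemmed cut-leaf: 768 × 3/16 = 144
  green-stemmed potato-leaf: 768 × 1/16 = 48
χ² = Σ (O − E)² / E
  purple-stemmed cut-leaf: (433 − 432)² / 432 = 0.0023
  purple-stemmed potato-leaf: (144 − 144)² / 144 = 0.0000
  green-stemmed cut-leaf: (148 − 144)² / 144 = 0.1111
  green-stemmed potato-leaf: (43 − 48)² / 48 = 0.5208
χ² = 0.0023 + 0.0000 + 0.1111 + 0.5208 = 0.6342 ≈ 0.634
Degrees of freedom = 4 − 1 = 3; critical value at α = 0.05 is 7.815.
Since 0.634 < 7.815, we fail to reject the null hypothesis — the data are consistent with the 9:3:3:1 ratio.

0.634; consistent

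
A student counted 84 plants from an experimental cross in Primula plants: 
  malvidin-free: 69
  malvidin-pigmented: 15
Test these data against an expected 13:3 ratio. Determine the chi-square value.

0.044

Under the 13:3 hypothesis (Σ ratio = 16, N = 84):
  malvidin-free: 84 × 13/16 = 68.25
  malvidin-pigmented: 84 × 3/16 = 15.75
χ² = Σ (O − E)² / E
  malvidin-free: (69 − 68.25)² / 68.25 = 0.0082
  malvidin-pigmented: (15 − 15.75)² / 15.75 = 0.0357
χ² = 0.0082 + 0.0357 = 0.0439 ≈ 0.044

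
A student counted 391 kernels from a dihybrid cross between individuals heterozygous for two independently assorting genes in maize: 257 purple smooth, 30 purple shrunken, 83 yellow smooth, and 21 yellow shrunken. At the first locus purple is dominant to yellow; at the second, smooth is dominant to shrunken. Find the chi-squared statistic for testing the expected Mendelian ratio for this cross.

A dihybrid F₂ with independent assortment and complete dominance at both loci gives a 9:3:3:1 phenotypic ratio.
Total ratio parts = 16. Expected numbers out of 391:
  purple smooth: 391 × 9/16 = 219.9375
  purple shrunken: 391 × 3/16 = 73.3125
  yellow smooth: 391 × 3/16 = 73.3125
  yellow shrunken: 391 × 1/16 = 24.4375
χ² = Σ (O − E)² / E
  purple smooth: (257 − 219.9375)² / 219.9375 = 6.2455
  purple shrunken: (30 − 73.3125)² / 73.3125 = 25.5887
  yellow smooth: (83 − 73.3125)² / 73.3125 = 1.2801
  yellow shrunken: (21 − 24.4375)² / 24.4375 = 0.4835
χ² = 6.2455 + 25.5887 + 1.2801 + 0.4835 = 33.5978 ≈ 33.598

33.598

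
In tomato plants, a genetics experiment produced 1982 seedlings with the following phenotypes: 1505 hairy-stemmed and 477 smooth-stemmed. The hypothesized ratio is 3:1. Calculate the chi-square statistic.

0.921

Under the 3:1 hypothesis (Σ ratio = 4, N = 1982):
  hairy-stemmed: 1982 × 3/4 = 1486.5
  smooth-stemmed: 1982 × 1/4 = 495.5
χ² = Σ (O − E)² / E
  hairy-stemmed: (1505 − 1486.5)² / 1486.5 = 0.2302
  smooth-stemmed: (477 − 495.5)² / 495.5 = 0.6907
χ² = 0.2302 + 0.6907 = 0.9209 ≈ 0.921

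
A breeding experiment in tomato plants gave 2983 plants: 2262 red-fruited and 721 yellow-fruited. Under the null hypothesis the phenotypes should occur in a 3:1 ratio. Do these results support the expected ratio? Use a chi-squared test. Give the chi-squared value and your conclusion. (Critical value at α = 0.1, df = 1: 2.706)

1.095; consistent

Total ratio parts = 4. Expected numbers out of 2983:
  red-fruited: 2983 × 3/4 = 2237.25
  yellow-fruited: 2983 × 1/4 = 745.75
χ² = Σ (O − E)² / E
  red-fruited: (2262 − 2237.25)² / 2237.25 = 0.2738
  yellow-fruited: (721 − 745.75)² / 745.75 = 0.8214
χ² = 0.2738 + 0.8214 = 1.0952 ≈ 1.095
Degrees of freedom = 2 − 1 = 1; critical value at α = 0.1 is 2.706.
Since 1.095 < 2.706, we fail to reject the null hypothesis — the data are consistent with the 3:1 ratio.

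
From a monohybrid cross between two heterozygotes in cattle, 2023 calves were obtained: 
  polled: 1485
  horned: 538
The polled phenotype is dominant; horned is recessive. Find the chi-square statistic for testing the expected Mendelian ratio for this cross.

For a monohybrid cross between heterozygotes with complete dominance, the expected phenotypic ratio is 3:1.
Expected counts for N = 2023 under a 3:1 ratio (total parts = 4):
  polled: 2023 × 3/4 = 1517.25
  horned: 2023 × 1/4 = 505.75
χ² = Σ (O − E)² / E
  polled: (1485 − 1517.25)² / 1517.25 = 0.6855
  horned: (538 − 505.75)² / 505.75 = 2.0565
χ² = 0.6855 + 2.0565 = 2.742

2.742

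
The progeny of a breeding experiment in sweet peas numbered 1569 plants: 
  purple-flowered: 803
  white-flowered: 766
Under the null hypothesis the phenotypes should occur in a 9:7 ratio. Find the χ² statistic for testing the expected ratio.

16.394

The 9:7 ratio has 16 parts, so with N = 1569 the expected counts are:
  purple-flowered: 1569 × 9/16 = 882.5625
  white-flowered: 1569 × 7/16 = 686.4375
χ² = Σ (O − E)² / E
  purple-flowered: (803 − 882.5625)² / 882.5625 = 7.1725
  white-flowered: (766 − 686.4375)² / 686.4375 = 9.2218
χ² = 7.1725 + 9.2218 = 16.3943 ≈ 16.394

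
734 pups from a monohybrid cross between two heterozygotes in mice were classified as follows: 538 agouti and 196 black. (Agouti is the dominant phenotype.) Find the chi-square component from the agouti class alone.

0.284

For a monohybrid cross between heterozygotes with complete dominance, the expected phenotypic ratio is 3:1.
Expected counts for N = 734 under a 3:1 ratio (total parts = 4):
  agouti: 734 × 3/4 = 550.5
  black: 734 × 1/4 = 183.5
Contribution of agouti: (538 − 550.5)² / 550.5 = 0.2838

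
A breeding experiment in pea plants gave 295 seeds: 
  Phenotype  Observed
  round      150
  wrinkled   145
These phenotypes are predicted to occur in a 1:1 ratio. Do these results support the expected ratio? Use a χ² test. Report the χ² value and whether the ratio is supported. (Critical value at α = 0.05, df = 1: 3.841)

0.085; consistent

Under the 1:1 hypothesis (Σ ratio = 2, N = 295):
  round: 295 × 1/2 = 147.5
  wrinkled: 295 × 1/2 = 147.5
χ² = Σ (O − E)² / E
  round: (150 − 147.5)² / 147.5 = 0.0424
  wrinkled: (145 − 147.5)² / 147.5 = 0.0424
χ² = 0.0424 + 0.0424 = 0.0848 ≈ 0.085
Degrees of freedom = 2 − 1 = 1; critical value at α = 0.05 is 3.841.
Since 0.085 < 3.841, we fail to reject the null hypothesis — the data are consistent with the 1:1 ratio.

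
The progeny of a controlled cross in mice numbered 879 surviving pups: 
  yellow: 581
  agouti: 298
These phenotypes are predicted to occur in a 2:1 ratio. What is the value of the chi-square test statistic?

The 2:1 ratio has 3 parts, so with N = 879 the expected counts are:
  yellow: 879 × 2/3 = 586
  agouti: 879 × 1/3 = 293
χ² = Σ (O − E)² / E
  yellow: (581 − 586)² / 586 = 0.0427
  agouti: (298 − 293)² / 293 = 0.0853
χ² = 0.0427 + 0.0853 = 0.128

0.128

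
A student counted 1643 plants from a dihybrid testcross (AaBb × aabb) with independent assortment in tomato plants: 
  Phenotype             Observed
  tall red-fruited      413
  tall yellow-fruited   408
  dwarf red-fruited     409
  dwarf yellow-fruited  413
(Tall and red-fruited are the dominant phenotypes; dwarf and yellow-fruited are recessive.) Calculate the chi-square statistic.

A dihybrid testcross with independent assortment gives a 1:1:1:1 ratio.
Under the 1:1:1:1 hypothesis (Σ ratio = 4, N = 1643):
  tall red-fruited: 1643 × 1/4 = 410.75
  tall yellow-fruited: 1643 × 1/4 = 410.75
  dwarf red-fruited: 1643 × 1/4 = 410.75
  dwarf yellow-fruited: 1643 × 1/4 = 410.75
χ² = Σ (O − E)² / E
  tall red-fruited: (413 − 410.75)² / 410.75 = 0.0123
  tall yellow-fruited: (408 − 410.75)² / 410.75 = 0.0184
  dwarf red-fruited: (409 − 410.75)² / 410.75 = 0.0075
  dwarf yellow-fruited: (413 − 410.75)² / 410.75 = 0.0123
χ² = 0.0123 + 0.0184 + 0.0075 + 0.0123 = 0.0505 ≈ 0.051

0.051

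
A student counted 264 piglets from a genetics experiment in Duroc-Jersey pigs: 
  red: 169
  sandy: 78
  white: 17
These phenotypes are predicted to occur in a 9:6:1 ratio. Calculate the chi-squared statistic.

7.300

Expected counts for N = 264 under a 9:6:1 ratio (total parts = 16):
  red: 264 × 9/16 = 148.5
  sandy: 264 × 6/16 = 99
  white: 264 × 1/16 = 16.5
χ² = Σ (O − E)² / E
  red: (169 − 148.5)² / 148.5 = 2.8300
  sandy: (78 − 99)² / 99 = 4.4545
  white: (17 − 16.5)² / 16.5 = 0.0152
χ² = 2.8300 + 4.4545 + 0.0152 = 7.2997 ≈ 7.300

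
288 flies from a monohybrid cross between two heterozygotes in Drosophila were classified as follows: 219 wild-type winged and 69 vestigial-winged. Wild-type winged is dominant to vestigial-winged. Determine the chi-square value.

0.167

For a monohybrid cross between heterozygotes with complete dominance, the expected phenotypic ratio is 3:1.
The 3:1 ratio has 4 parts, so with N = 288 the expected counts are:
  wild-type winged: 288 × 3/4 = 216
  vestigial-winged: 288 × 1/4 = 72
χ² = Σ (O − E)² / E
  wild-type winged: (219 − 216)² / 216 = 0.0417
  vestigial-winged: (69 − 72)² / 72 = 0.1250
χ² = 0.0417 + 0.1250 = 0.1667 ≈ 0.167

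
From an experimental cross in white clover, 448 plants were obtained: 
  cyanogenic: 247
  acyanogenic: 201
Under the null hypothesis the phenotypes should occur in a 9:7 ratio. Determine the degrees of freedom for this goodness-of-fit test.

1

A goodness-of-fit test with 2 phenotype classes has df = 2 − 1 = 1.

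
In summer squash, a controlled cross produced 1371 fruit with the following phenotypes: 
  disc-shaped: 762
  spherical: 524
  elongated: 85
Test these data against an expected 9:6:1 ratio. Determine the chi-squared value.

0.305

The 9:6:1 ratio has 16 parts, so with N = 1371 the expected counts are:
  disc-shaped: 1371 × 9/16 = 771.1875
  spherical: 1371 × 6/16 = 514.125
  elongated: 1371 × 1/16 = 85.6875
χ² = Σ (O − E)² / E
  disc-shaped: (762 − 771.1875)² / 771.1875 = 0.1095
  spherical: (524 − 514.125)² / 514.125 = 0.1897
  elongated: (85 − 85.6875)² / 85.6875 = 0.0055
χ² = 0.1095 + 0.1897 + 0.0055 = 0.3047 ≈ 0.305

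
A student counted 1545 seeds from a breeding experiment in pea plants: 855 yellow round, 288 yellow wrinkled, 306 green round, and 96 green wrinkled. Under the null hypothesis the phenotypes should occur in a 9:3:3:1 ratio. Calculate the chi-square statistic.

1.159

Expected counts for N = 1545 under a 9:3:3:1 ratio (total parts = 16):
  yellow round: 1545 × 9/16 = 869.0625
  yellow wrinkled: 1545 × 3/16 = 289.6875
  green round: 1545 × 3/16 = 289.6875
  green wrinkled: 1545 × 1/16 = 96.5625
χ² = Σ (O − E)² / E
  yellow round: (855 − 869.0625)² / 869.0625 = 0.2275
  yellow wrinkled: (288 − 289.6875)² / 289.6875 = 0.0098
  green round: (306 − 289.6875)² / 289.6875 = 0.9186
  green wrinkled: (96 − 96.5625)² / 96.5625 = 0.0033
χ² = 0.2275 + 0.0098 + 0.9186 + 0.0033 = 1.1592 ≈ 1.159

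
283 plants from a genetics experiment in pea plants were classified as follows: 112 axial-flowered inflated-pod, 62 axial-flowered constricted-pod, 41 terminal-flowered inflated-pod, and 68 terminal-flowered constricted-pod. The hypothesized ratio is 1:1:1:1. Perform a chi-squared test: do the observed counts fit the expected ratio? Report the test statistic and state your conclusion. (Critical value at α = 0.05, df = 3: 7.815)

37.749; not consistent

Total ratio parts = 4. Expected numbers out of 283:
  axial-flowered inflated-pod: 283 × 1/4 = 70.75
  axial-flowered constricted-pod: 283 × 1/4 = 70.75
  terminal-flowered inflated-pod: 283 × 1/4 = 70.75
  terminal-flowered constricted-pod: 283 × 1/4 = 70.75
χ² = Σ (O − E)² / E
  axial-flowered inflated-pod: (112 − 70.75)² / 70.75 = 24.0504
  axial-flowered constricted-pod: (62 − 70.75)² / 70.75 = 1.0822
  terminal-flowered inflated-pod: (41 − 70.75)² / 70.75 = 12.5097
  terminal-flowered constricted-pod: (68 − 70.75)² / 70.75 = 0.1069
χ² = 24.0504 + 1.0822 + 12.5097 + 0.1069 = 37.7492 ≈ 37.749
Degrees of freedom = 4 − 1 = 3; critical value at α = 0.05 is 7.815.
Since 37.749 > 7.815, we reject the null hypothesis — the data do not fit the 1:1:1:1 ratio.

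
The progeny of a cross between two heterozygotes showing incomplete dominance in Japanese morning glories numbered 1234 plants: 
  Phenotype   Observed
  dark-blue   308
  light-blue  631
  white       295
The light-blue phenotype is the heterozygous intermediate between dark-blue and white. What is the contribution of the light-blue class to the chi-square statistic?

0.318

With incomplete dominance, a heterozygote × heterozygote cross gives a 1:2:1 phenotypic ratio.
The 1:2:1 ratio has 4 parts, so with N = 1234 the expected counts are:
  dark-blue: 1234 × 1/4 = 308.5
  light-blue: 1234 × 2/4 = 617
  white: 1234 × 1/4 = 308.5
Contribution of light-blue: (631 − 617)² / 617 = 0.3177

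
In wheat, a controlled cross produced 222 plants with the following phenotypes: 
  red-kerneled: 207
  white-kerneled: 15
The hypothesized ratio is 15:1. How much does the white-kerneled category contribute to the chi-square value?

0.091

Total ratio parts = 16. Expected numbers out of 222:
  red-kerneled: 222 × 15/16 = 208.125
  white-kerneled: 222 × 1/16 = 13.875
Contribution of white-kerneled: (15 − 13.875)² / 13.875 = 0.0912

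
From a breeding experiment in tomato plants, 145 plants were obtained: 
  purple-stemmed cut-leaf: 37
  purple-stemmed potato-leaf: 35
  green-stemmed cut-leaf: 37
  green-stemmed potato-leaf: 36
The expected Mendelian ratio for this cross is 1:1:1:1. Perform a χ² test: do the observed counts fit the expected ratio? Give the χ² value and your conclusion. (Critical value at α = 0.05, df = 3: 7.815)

0.076; consistent

Total ratio parts = 4. Expected numbers out of 145:
  purple-stemmed cut-leaf: 145 × 1/4 = 36.25
  purple-stemmed potato-leaf: 145 × 1/4 = 36.25
  green-stemmed cut-leaf: 145 × 1/4 = 36.25
  green-stemmed potato-leaf: 145 × 1/4 = 36.25
χ² = Σ (O − E)² / E
  purple-stemmed cut-leaf: (37 − 36.25)² / 36.25 = 0.0155
  purple-stemmed potato-leaf: (35 − 36.25)² / 36.25 = 0.0431
  green-stemmed cut-leaf: (37 − 36.25)² / 36.25 = 0.0155
  green-stemmed potato-leaf: (36 − 36.25)² / 36.25 = 0.0017
χ² = 0.0155 + 0.0431 + 0.0155 + 0.0017 = 0.0758 ≈ 0.076
Degrees of freedom = 4 − 1 = 3; critical value at α = 0.05 is 7.815.
Since 0.076 < 7.815, we fail to reject the null hypothesis — the data are consistent with the 1:1:1:1 ratio.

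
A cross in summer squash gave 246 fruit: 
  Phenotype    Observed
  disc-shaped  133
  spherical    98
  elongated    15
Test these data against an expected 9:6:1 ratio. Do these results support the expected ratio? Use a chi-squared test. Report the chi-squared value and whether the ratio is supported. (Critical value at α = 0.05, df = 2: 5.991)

Under the 9:6:1 hypothesis (Σ ratio = 16, N = 246):
  disc-shaped: 246 × 9/16 = 138.375
  spherical: 246 × 6/16 = 92.25
  elongated: 246 × 1/16 = 15.375
χ² = Σ (O − E)² / E
  disc-shaped: (133 − 138.375)² / 138.375 = 0.2088
  spherical: (98 − 92.25)² / 92.25 = 0.3584
  elongated: (15 − 15.375)² / 15.375 = 0.0091
χ² = 0.2088 + 0.3584 + 0.0091 = 0.5763 ≈ 0.576
Degrees of freedom = 3 − 1 = 2; critical value at α = 0.05 is 5.991.
Since 0.576 < 5.991, we fail to reject the null hypothesis — the data are consistent with the 9:6:1 ratio.

0.576; consistent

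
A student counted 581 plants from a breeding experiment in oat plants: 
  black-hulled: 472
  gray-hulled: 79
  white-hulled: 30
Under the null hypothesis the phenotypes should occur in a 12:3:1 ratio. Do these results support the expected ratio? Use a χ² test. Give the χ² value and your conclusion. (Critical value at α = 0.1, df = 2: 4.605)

12.340; not consistent

Expected counts for N = 581 under a 12:3:1 ratio (total parts = 16):
  black-hulled: 581 × 12/16 = 435.75
  gray-hulled: 581 × 3/16 = 108.9375
  white-hulled: 581 × 1/16 = 36.3125
χ² = Σ (O − E)² / E
  black-hulled: (472 − 435.75)² / 435.75 = 3.0156
  gray-hulled: (79 − 108.9375)² / 108.9375 = 8.2272
  white-hulled: (30 − 36.3125)² / 36.3125 = 1.0974
χ² = 3.0156 + 8.2272 + 1.0974 = 12.3402 ≈ 12.340
Degrees of freedom = 3 − 1 = 2; critical value at α = 0.1 is 4.605.
Since 12.340 > 4.605, we reject the null hypothesis — the data do not fit the 12:3:1 ratio.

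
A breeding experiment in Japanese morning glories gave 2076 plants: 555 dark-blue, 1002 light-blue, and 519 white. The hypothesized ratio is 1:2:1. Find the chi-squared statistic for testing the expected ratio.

3.746

The 1:2:1 ratio has 4 parts, so with N = 2076 the expected counts are:
  dark-blue: 2076 × 1/4 = 519
  light-blue: 2076 × 2/4 = 1038
  white: 2076 × 1/4 = 519
χ² = Σ (O − E)² / E
  dark-blue: (555 − 519)² / 519 = 2.4971
  light-blue: (1002 − 1038)² / 1038 = 1.2486
  white: (519 − 519)² / 519 = 0.0000
χ² = 2.4971 + 1.2486 + 0.0000 = 3.7457 ≈ 3.746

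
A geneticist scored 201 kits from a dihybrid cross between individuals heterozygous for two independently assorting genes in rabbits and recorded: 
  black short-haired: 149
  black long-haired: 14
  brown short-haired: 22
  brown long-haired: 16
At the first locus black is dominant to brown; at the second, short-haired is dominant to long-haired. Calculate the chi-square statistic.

A dihybrid F₂ with independent assortment and complete dominance at both loci gives a 9:3:3:1 phenotypic ratio.
Expected counts for N = 201 under a 9:3:3:1 ratio (total parts = 16):
  black short-haired: 201 × 9/16 = 113.0625
  black long-haired: 201 × 3/16 = 37.6875
  brown short-haired: 201 × 3/16 = 37.6875
  brown long-haired: 201 × 1/16 = 12.5625
χ² = Σ (O − E)² / E
  black short-haired: (149 − 113.0625)² / 113.0625 = 11.4229
  black long-haired: (14 − 37.6875)² / 37.6875 = 14.8882
  brown short-haired: (22 − 37.6875)² / 37.6875 = 6.5300
  brown long-haired: (16 − 12.5625)² / 12.5625 = 0.9406
χ² = 11.4229 + 14.8882 + 6.5300 + 0.9406 = 33.7817 ≈ 33.782

33.782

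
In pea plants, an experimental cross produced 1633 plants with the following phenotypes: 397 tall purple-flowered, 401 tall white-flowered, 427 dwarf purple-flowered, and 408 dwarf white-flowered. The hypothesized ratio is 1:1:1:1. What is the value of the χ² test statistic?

1.300

The 1:1:1:1 ratio has 4 parts, so with N = 1633 the expected counts are:
  tall purple-flowered: 1633 × 1/4 = 408.25
  tall white-flowered: 1633 × 1/4 = 408.25
  dwarf purple-flowered: 1633 × 1/4 = 408.25
  dwarf white-flowered: 1633 × 1/4 = 408.25
χ² = Σ (O − E)² / E
  tall purple-flowered: (397 − 408.25)² / 408.25 = 0.3100
  tall white-flowered: (401 − 408.25)² / 408.25 = 0.1288
  dwarf purple-flowered: (427 − 408.25)² / 408.25 = 0.8611
  dwarf white-flowered: (408 − 408.25)² / 408.25 = 0.0002
χ² = 0.3100 + 0.1288 + 0.8611 + 0.0002 = 1.3001 ≈ 1.300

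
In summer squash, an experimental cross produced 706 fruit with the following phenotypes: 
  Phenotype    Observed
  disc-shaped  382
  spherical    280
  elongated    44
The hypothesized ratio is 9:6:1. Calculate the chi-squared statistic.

Under the 9:6:1 hypothesis (Σ ratio = 16, N = 706):
  disc-shaped: 706 × 9/16 = 397.125
  spherical: 706 × 6/16 = 264.75
  elongated: 706 × 1/16 = 44.125
χ² = Σ (O − E)² / E
  disc-shaped: (382 − 397.125)² / 397.125 = 0.5761
  spherical: (280 − 264.75)² / 264.75 = 0.8784
  elongated: (44 − 44.125)² / 44.125 = 0.0004
χ² = 0.5761 + 0.8784 + 0.0004 = 1.4549 ≈ 1.455

1.455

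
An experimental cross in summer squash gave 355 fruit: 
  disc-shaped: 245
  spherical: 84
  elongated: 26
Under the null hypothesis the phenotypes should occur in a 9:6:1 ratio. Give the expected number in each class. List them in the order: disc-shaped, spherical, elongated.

Expected counts for N = 355 under a 9:6:1 ratio (total parts = 16):
  disc-shaped: 355 × 9/16 = 199.6875
  spherical: 355 × 6/16 = 133.125
  elongated: 355 × 1/16 = 22.1875

199.6875, 133.125, 22.1875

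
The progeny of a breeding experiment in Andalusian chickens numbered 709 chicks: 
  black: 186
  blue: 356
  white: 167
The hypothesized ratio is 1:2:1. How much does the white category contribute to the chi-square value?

Under the 1:2:1 hypothesis (Σ ratio = 4, N = 709):
  black: 709 × 1/4 = 177.25
  blue: 709 × 2/4 = 354.5
  white: 709 × 1/4 = 177.25
Contribution of white: (167 − 177.25)² / 177.25 = 0.5927

0.593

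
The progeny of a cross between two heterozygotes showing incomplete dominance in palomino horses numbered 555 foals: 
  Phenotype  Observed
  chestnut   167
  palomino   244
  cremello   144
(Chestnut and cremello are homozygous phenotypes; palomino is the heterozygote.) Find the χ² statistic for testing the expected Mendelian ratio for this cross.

9.995

With incomplete dominance, a heterozygote × heterozygote cross gives a 1:2:1 phenotypic ratio.
The 1:2:1 ratio has 4 parts, so with N = 555 the expected counts are:
  chestnut: 555 × 1/4 = 138.75
  palomino: 555 × 2/4 = 277.5
  cremello: 555 × 1/4 = 138.75
χ² = Σ (O − E)² / E
  chestnut: (167 − 138.75)² / 138.75 = 5.7518
  palomino: (244 − 277.5)² / 277.5 = 4.0441
  cremello: (144 − 138.75)² / 138.75 = 0.1986
χ² = 5.7518 + 4.0441 + 0.1986 = 9.9945 ≈ 9.995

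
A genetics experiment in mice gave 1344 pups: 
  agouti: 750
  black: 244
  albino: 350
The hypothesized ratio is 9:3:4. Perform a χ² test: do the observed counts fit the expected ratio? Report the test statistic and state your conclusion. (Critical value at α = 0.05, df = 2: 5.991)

0.885; consistent

The 9:3:4 ratio has 16 parts, so with N = 1344 the expected counts are:
  agouti: 1344 × 9/16 = 756
  black: 1344 × 3/16 = 252
  albino: 1344 × 4/16 = 336
χ² = Σ (O − E)² / E
  agouti: (750 − 756)² / 756 = 0.0476
  black: (244 − 252)² / 252 = 0.2540
  albino: (350 − 336)² / 336 = 0.5833
χ² = 0.0476 + 0.2540 + 0.5833 = 0.8849 ≈ 0.885
Degrees of freedom = 3 − 1 = 2; critical value at α = 0.05 is 5.991.
Since 0.885 < 5.991, we fail to reject the null hypothesis — the data are consistent with the 9:3:4 ratio.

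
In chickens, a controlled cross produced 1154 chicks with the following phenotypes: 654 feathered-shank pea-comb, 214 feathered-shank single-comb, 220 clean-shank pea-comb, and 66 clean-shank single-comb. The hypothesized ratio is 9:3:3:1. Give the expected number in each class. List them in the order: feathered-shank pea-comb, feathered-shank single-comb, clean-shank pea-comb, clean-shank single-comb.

Expected counts for N = 1154 under a 9:3:3:1 ratio (total parts = 16):
  feathered-shank pea-comb: 1154 × 9/16 = 649.125
  feathered-shank single-comb: 1154 × 3/16 = 216.375
  clean-shank pea-comb: 1154 × 3/16 = 216.375
  clean-shank single-comb: 1154 × 1/16 = 72.125

649.125, 216.375, 216.375, 72.125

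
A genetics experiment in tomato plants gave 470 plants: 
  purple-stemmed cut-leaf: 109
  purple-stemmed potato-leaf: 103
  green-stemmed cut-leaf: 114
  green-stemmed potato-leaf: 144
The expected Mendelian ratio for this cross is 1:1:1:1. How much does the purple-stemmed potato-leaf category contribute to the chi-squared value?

1.789

Under the 1:1:1:1 hypothesis (Σ ratio = 4, N = 470):
  purple-stemmed cut-leaf: 470 × 1/4 = 117.5
  purple-stemmed potato-leaf: 470 × 1/4 = 117.5
  green-stemmed cut-leaf: 470 × 1/4 = 117.5
  green-stemmed potato-leaf: 470 × 1/4 = 117.5
Contribution of purple-stemmed potato-leaf: (103 − 117.5)² / 117.5 = 1.7894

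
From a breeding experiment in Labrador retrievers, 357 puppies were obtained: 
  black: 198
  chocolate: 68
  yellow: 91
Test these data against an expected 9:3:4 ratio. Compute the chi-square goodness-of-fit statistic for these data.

0.091

Expected counts for N = 357 under a 9:3:4 ratio (total parts = 16):
  black: 357 × 9/16 = 200.8125
  chocolate: 357 × 3/16 = 66.9375
  yellow: 357 × 4/16 = 89.25
χ² = Σ (O − E)² / E
  black: (198 − 200.8125)² / 200.8125 = 0.0394
  chocolate: (68 − 66.9375)² / 66.9375 = 0.0169
  yellow: (91 − 89.25)² / 89.25 = 0.0343
χ² = 0.0394 + 0.0169 + 0.0343 = 0.0906 ≈ 0.091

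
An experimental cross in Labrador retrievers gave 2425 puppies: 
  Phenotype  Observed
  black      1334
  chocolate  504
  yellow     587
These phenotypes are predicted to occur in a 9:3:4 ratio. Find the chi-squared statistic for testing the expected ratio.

The 9:3:4 ratio has 16 parts, so with N = 2425 the expected counts are:
  black: 2425 × 9/16 = 1364.0625
  chocolate: 2425 × 3/16 = 454.6875
  yellow: 2425 × 4/16 = 606.25
χ² = Σ (O − E)² / E
  black: (1334 − 1364.0625)² / 1364.0625 = 0.6625
  chocolate: (504 − 454.6875)² / 454.6875 = 5.3481
  yellow: (587 − 606.25)² / 606.25 = 0.6112
χ² = 0.6625 + 5.3481 + 0.6112 = 6.6218 ≈ 6.622

6.622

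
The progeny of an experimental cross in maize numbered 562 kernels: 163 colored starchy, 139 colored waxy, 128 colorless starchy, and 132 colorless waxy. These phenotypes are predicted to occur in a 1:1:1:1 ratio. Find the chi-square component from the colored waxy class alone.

0.016

Total ratio parts = 4. Expected numbers out of 562:
  colored starchy: 562 × 1/4 = 140.5
  colored waxy: 562 × 1/4 = 140.5
  colorless starchy: 562 × 1/4 = 140.5
  colorless waxy: 562 × 1/4 = 140.5
Contribution of colored waxy: (139 − 140.5)² / 140.5 = 0.0160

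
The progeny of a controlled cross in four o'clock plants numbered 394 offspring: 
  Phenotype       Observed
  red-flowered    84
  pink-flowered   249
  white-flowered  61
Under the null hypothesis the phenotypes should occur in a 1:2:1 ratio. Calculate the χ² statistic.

30.137

Under the 1:2:1 hypothesis (Σ ratio = 4, N = 394):
  red-flowered: 394 × 1/4 = 98.5
  pink-flowered: 394 × 2/4 = 197
  white-flowered: 394 × 1/4 = 98.5
χ² = Σ (O − E)² / E
  red-flowered: (84 − 98.5)² / 98.5 = 2.1345
  pink-flowered: (249 − 197)² / 197 = 13.7259
  white-flowered: (61 − 98.5)² / 98.5 = 14.2766
χ² = 2.1345 + 13.7259 + 14.2766 = 30.137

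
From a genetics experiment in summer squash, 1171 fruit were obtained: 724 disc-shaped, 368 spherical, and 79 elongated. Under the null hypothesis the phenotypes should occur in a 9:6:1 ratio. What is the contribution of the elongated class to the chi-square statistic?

0.462

The 9:6:1 ratio has 16 parts, so with N = 1171 the expected counts are:
  disc-shaped: 1171 × 9/16 = 658.6875
  spherical: 1171 × 6/16 = 439.125
  elongated: 1171 × 1/16 = 73.1875
Contribution of elongated: (79 − 73.1875)² / 73.1875 = 0.4616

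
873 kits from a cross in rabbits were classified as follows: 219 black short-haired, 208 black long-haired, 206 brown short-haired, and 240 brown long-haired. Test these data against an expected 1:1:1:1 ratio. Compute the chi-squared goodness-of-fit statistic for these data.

Total ratio parts = 4. Expected numbers out of 873:
  black short-haired: 873 × 1/4 = 218.25
  black long-haired: 873 × 1/4 = 218.25
  brown short-haired: 873 × 1/4 = 218.25
  brown long-haired: 873 × 1/4 = 218.25
χ² = Σ (O − E)² / E
  black short-haired: (219 − 218.25)² / 218.25 = 0.0026
  black long-haired: (208 − 218.25)² / 218.25 = 0.4814
  brown short-haired: (206 − 218.25)² / 218.25 = 0.6876
  brown long-haired: (240 − 218.25)² / 218.25 = 2.1675
χ² = 0.0026 + 0.4814 + 0.6876 + 2.1675 = 3.3391 ≈ 3.339

3.339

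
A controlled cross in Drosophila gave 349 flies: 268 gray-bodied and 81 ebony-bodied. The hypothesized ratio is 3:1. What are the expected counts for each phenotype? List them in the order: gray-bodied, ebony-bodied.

Expected counts for N = 349 under a 3:1 ratio (total parts = 4):
  gray-bodied: 349 × 3/4 = 261.75
  ebony-bodied: 349 × 1/4 = 87.25

261.75, 87.25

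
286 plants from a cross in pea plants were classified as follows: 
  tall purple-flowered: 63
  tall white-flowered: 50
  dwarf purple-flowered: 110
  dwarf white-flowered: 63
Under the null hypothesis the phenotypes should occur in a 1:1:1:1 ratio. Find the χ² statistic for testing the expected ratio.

Total ratio parts = 4. Expected numbers out of 286:
  tall purple-flowered: 286 × 1/4 = 71.5
  tall white-flowered: 286 × 1/4 = 71.5
  dwarf purple-flowered: 286 × 1/4 = 71.5
  dwarf white-flowered: 286 × 1/4 = 71.5
χ² = Σ (O − E)² / E
  tall purple-flowered: (63 − 71.5)² / 71.5 = 1.0105
  tall white-flowered: (50 − 71.5)² / 71.5 = 6.4650
  dwarf purple-flowered: (110 − 71.5)² / 71.5 = 20.7308
  dwarf white-flowered: (63 − 71.5)² / 71.5 = 1.0105
χ² = 1.0105 + 6.4650 + 20.7308 + 1.0105 = 29.2168 ≈ 29.217

29.217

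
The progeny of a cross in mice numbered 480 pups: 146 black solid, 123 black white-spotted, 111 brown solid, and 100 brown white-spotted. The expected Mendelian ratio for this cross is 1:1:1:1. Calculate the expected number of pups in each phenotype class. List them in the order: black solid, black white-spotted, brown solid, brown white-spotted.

Under the 1:1:1:1 hypothesis (Σ ratio = 4, N = 480):
  black solid: 480 × 1/4 = 120
  black white-spotted: 480 × 1/4 = 120
  brown solid: 480 × 1/4 = 120
  brown white-spotted: 480 × 1/4 = 120

120, 120, 120, 120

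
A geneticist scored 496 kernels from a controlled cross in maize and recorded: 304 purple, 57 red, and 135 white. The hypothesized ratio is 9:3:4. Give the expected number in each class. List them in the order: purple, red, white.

The 9:3:4 ratio has 16 parts, so with N = 496 the expected counts are:
  purple: 496 × 9/16 = 279
  red: 496 × 3/16 = 93
  white: 496 × 4/16 = 124

279, 93, 124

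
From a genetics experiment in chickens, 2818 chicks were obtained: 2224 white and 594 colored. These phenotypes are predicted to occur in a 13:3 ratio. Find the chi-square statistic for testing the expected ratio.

10.032

Expected counts for N = 2818 under a 13:3 ratio (total parts = 16):
  white: 2818 × 13/16 = 2289.625
  colored: 2818 × 3/16 = 528.375
χ² = Σ (O − E)² / E
  white: (2224 − 2289.625)² / 2289.625 = 1.8809
  colored: (594 − 528.375)² / 528.375 = 8.1507
χ² = 1.8809 + 8.1507 = 10.0316 ≈ 10.032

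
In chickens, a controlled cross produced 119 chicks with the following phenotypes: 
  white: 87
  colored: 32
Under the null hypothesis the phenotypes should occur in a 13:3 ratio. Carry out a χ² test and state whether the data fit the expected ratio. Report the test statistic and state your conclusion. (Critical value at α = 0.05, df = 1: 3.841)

Expected counts for N = 119 under a 13:3 ratio (total parts = 16):
  white: 119 × 13/16 = 96.6875
  colored: 119 × 3/16 = 22.3125
χ² = Σ (O − E)² / E
  white: (87 − 96.6875)² / 96.6875 = 0.9706
  colored: (32 − 22.3125)² / 22.3125 = 4.2061
χ² = 0.9706 + 4.2061 = 5.1767 ≈ 5.177
Degrees of freedom = 2 − 1 = 1; critical value at α = 0.05 is 3.841.
Since 5.177 > 3.841, we reject the null hypothesis — the data do not fit the 13:3 ratio.

5.177; not consistent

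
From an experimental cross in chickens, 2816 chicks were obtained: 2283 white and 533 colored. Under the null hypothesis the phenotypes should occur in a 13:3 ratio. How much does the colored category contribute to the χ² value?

0.047

Expected counts for N = 2816 under a 13:3 ratio (total parts = 16):
  white: 2816 × 13/16 = 2288
  colored: 2816 × 3/16 = 528
Contribution of colored: (533 − 528)² / 528 = 0.0473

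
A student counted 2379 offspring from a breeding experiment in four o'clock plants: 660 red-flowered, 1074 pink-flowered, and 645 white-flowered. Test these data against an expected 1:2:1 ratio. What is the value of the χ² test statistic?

Total ratio parts = 4. Expected numbers out of 2379:
  red-flowered: 2379 × 1/4 = 594.75
  pink-flowered: 2379 × 2/4 = 1189.5
  white-flowered: 2379 × 1/4 = 594.75
χ² = Σ (O − E)² / E
  red-flowered: (660 − 594.75)² / 594.75 = 7.1586
  pink-flowered: (1074 − 1189.5)² / 1189.5 = 11.2150
  white-flowered: (645 − 594.75)² / 594.75 = 4.2456
χ² = 7.1586 + 11.2150 + 4.2456 = 22.6192 ≈ 22.619

22.619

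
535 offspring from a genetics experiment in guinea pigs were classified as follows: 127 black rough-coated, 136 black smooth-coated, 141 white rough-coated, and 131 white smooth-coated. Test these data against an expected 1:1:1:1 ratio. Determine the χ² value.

Expected counts for N = 535 under a 1:1:1:1 ratio (total parts = 4):
  black rough-coated: 535 × 1/4 = 133.75
  black smooth-coated: 535 × 1/4 = 133.75
  white rough-coated: 535 × 1/4 = 133.75
  white smooth-coated: 535 × 1/4 = 133.75
χ² = Σ (O − E)² / E
  black rough-coated: (127 − 133.75)² / 133.75 = 0.3407
  black smooth-coated: (136 − 133.75)² / 133.75 = 0.0379
  white rough-coated: (141 − 133.75)² / 133.75 = 0.3930
  white smooth-coated: (131 − 133.75)² / 133.75 = 0.0565
χ² = 0.3407 + 0.0379 + 0.3930 + 0.0565 = 0.8281 ≈ 0.828

0.828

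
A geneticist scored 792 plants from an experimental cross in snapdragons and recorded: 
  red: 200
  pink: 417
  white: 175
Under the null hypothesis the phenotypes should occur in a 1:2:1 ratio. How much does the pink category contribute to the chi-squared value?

Total ratio parts = 4. Expected numbers out of 792:
  red: 792 × 1/4 = 198
  pink: 792 × 2/4 = 396
  white: 792 × 1/4 = 198
Contribution of pink: (417 − 396)² / 396 = 1.1136

1.114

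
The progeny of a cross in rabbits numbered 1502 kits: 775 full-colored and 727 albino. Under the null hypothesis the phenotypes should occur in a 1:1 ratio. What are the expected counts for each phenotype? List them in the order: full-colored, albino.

Expected counts for N = 1502 under a 1:1 ratio (total parts = 2):
  full-colored: 1502 × 1/2 = 751
  albino: 1502 × 1/2 = 751

751, 751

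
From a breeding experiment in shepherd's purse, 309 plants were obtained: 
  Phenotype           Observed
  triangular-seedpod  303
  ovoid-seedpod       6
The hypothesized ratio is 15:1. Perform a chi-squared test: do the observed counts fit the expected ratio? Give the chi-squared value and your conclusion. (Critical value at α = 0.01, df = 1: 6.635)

Expected counts for N = 309 under a 15:1 ratio (total parts = 16):
  triangular-seedpod: 309 × 15/16 = 289.6875
  ovoid-seedpod: 309 × 1/16 = 19.3125
χ² = Σ (O − E)² / E
  triangular-seedpod: (303 − 289.6875)² / 289.6875 = 0.6118
  ovoid-seedpod: (6 − 19.3125)² / 19.3125 = 9.1766
χ² = 0.6118 + 9.1766 = 9.7884 ≈ 9.788
Degrees of freedom = 2 − 1 = 1; critical value at α = 0.01 is 6.635.
Since 9.788 > 6.635, we reject the null hypothesis — the data do not fit the 15:1 ratio.

9.788; not consistent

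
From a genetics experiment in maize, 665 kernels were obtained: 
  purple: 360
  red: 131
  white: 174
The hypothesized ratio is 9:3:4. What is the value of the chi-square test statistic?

Expected counts for N = 665 under a 9:3:4 ratio (total parts = 16):
  purple: 665 × 9/16 = 374.0625
  red: 665 × 3/16 = 124.6875
  white: 665 × 4/16 = 166.25
χ² = Σ (O − E)² / E
  purple: (360 − 374.0625)² / 374.0625 = 0.5287
  red: (131 − 124.6875)² / 124.6875 = 0.3196
  white: (174 − 166.25)² / 166.25 = 0.3613
χ² = 0.5287 + 0.3196 + 0.3613 = 1.2096 ≈ 1.210

1.210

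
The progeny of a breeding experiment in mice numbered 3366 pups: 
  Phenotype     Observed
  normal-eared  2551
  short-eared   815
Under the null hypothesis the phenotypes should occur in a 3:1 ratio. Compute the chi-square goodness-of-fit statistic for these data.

1.113

The 3:1 ratio has 4 parts, so with N = 3366 the expected counts are:
  normal-eared: 3366 × 3/4 = 2524.5
  short-eared: 3366 × 1/4 = 841.5
χ² = Σ (O − E)² / E
  normal-eared: (2551 − 2524.5)² / 2524.5 = 0.2782
  short-eared: (815 − 841.5)² / 841.5 = 0.8345
χ² = 0.2782 + 0.8345 = 1.1127 ≈ 1.113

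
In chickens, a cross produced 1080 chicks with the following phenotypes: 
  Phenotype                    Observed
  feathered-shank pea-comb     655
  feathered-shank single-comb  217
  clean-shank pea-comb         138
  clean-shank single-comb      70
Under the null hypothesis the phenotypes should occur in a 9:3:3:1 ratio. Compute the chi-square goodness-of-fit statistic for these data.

Expected counts for N = 1080 under a 9:3:3:1 ratio (total parts = 16):
  feathered-shank pea-comb: 1080 × 9/16 = 607.5
  feathered-shank single-comb: 1080 × 3/16 = 202.5
  clean-shank pea-comb: 1080 × 3/16 = 202.5
  clean-shank single-comb: 1080 × 1/16 = 67.5
χ² = Σ (O − E)² / E
  feathered-shank pea-comb: (655 − 607.5)² / 607.5 = 3.7140
  feathered-shank single-comb: (217 − 202.5)² / 202.5 = 1.0383
  clean-shank pea-comb: (138 − 202.5)² / 202.5 = 20.5444
  clean-shank single-comb: (70 − 67.5)² / 67.5 = 0.0926
χ² = 3.7140 + 1.0383 + 20.5444 + 0.0926 = 25.3893 ≈ 25.389

25.389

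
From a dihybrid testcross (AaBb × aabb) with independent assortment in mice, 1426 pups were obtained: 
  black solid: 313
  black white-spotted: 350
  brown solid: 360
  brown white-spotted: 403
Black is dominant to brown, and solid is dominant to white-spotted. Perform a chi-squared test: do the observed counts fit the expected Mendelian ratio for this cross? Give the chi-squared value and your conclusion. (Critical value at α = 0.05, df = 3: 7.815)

A dihybrid testcross with independent assortment gives a 1:1:1:1 ratio.
Expected counts for N = 1426 under a 1:1:1:1 ratio (total parts = 4):
  black solid: 1426 × 1/4 = 356.5
  black white-spotted: 1426 × 1/4 = 356.5
  brown solid: 1426 × 1/4 = 356.5
  brown white-spotted: 1426 × 1/4 = 356.5
χ² = Σ (O − E)² / E
  black solid: (313 − 356.5)² / 356.5 = 5.3079
  black white-spotted: (350 − 356.5)² / 356.5 = 0.1185
  brown solid: (360 − 356.5)² / 356.5 = 0.0344
  brown white-spotted: (403 − 356.5)² / 356.5 = 6.0652
χ² = 5.3079 + 0.1185 + 0.0344 + 6.0652 = 11.526
Degrees of freedom = 4 − 1 = 3; critical value at α = 0.05 is 7.815.
Since 11.526 > 7.815, we reject the null hypothesis — the data do not fit the 1:1:1:1 ratio.

11.526; not consistent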